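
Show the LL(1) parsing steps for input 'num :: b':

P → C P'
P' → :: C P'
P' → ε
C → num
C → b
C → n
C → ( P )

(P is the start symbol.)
LL(1) parsing maintains a stack (initially the start symbol over $) and the input. At each step: if the stack top is a terminal, match it against the current input token; if it is a non-terminal N, replace it with the RHS of M[N, lookahead] (the unique production whose predict set contains the lookahead).

Stack is shown with the top on the left.

Stack      Input       Action
-----------------------------
P $        num :: b $  output P → C P'
C P' $     num :: b $  output C → num
num P' $   num :: b $  match 'num'
P' $       :: b $      output P' → :: C P'
:: C P' $  :: b $      match '::'
C P' $     b $         output C → b
b P' $     b $         match 'b'
P' $       $           output P' → ε
$          $           accept

The string is accepted.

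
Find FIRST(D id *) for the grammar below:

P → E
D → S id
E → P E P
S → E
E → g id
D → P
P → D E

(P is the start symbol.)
FIRST sets of the non-terminals involved (from the grammar, by fixed-point iteration):
  FIRST(D) = { 'g' }

To compute FIRST(D id *), process the symbols left to right:
Symbol D is a non-terminal. Add FIRST(D) \ {ε} = { 'g' }
D is not nullable (ε ∉ FIRST(D)), so stop here.
FIRST(D id *) = { 'g' }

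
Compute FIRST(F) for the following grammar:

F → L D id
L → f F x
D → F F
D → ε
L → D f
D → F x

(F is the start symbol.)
FIRST sets of the other non-terminals involved (by the same procedure, iterated to a fixed point):
  FIRST(L) = { 'f' }

From F → L D id:
  - L is a non-terminal: add FIRST(L) \ {ε} = { 'f' }
    L is not nullable, so stop

Collecting: FIRST(F) = { 'f' }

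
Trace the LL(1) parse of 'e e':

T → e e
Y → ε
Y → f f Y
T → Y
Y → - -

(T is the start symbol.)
Stack is shown with the top on the left.

Stack  Input  Action
--------------------
T $    e e $  output T → e e
e e $  e e $  match 'e'
e $    e $    match 'e'
$      $      accept

The string is accepted.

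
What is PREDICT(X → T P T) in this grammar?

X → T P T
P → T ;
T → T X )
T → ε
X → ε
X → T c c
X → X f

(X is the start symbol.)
{ ')', ';', 'c', 'f' }

PREDICT(X → T P T) = (FIRST(RHS) \ {ε}) ∪ (FOLLOW(X) if ε ∈ FIRST(RHS), i.e. RHS ⇒* ε)
FIRST(T) = { ')', ';', 'c', 'f', ε }
FIRST(P) = { ')', ';', 'c', 'f' }
FIRST(T P T) = { ')', ';', 'c', 'f' }
ε ∉ FIRST(T P T), so FOLLOW(X) is not added.
PREDICT(X → T P T) = { ')', ';', 'c', 'f' }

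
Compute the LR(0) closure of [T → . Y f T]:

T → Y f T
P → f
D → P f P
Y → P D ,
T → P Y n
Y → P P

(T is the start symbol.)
Start with: [T → . Y f T]
  [T → . Y f T] has the dot before Y: add [Y → . P D ,], [Y → . P P]
  [Y → . P D ,] has the dot before P: add [P → . f]
No further items can be added.

CLOSURE = { [P → . f], [T → . Y f T], [Y → . P D ,], [Y → . P P] }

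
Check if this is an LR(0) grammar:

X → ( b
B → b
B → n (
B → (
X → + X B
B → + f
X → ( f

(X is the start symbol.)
A grammar is LR(0) if no state in the canonical LR(0) collection has:
  - both a shift item (dot before a terminal) and a complete item (shift-reduce conflict), or
  - two or more complete items (reduce-reduce conflict; the accept item [X' → X .] counts as a complete item here).

Augment with X' → X and build the canonical LR(0) collection (I0 = CLOSURE({[X' → . X]}), then GOTO on every symbol after a dot until no new states appear). It has 14 states:
  I0: { [X → . ( b], [X → . ( f], [X → . + X B], [X' → . X] }  — shift
  I1: { [X → ( . b], [X → ( . f] }  — shift
  I2: { [X → + . X B], [X → . ( b], [X → . ( f], [X → . + X B] }  — shift
  I3: { [X' → X .] }  — accept
  I4: { [B → . (], [B → . + f], [B → . b], [B → . n (], [X → + X . B] }  — shift
  I5: { [B → ( .] }  — reduce
  I6: { [B → + . f] }  — shift
  I7: { [X → + X B .] }  — reduce
  I8: { [B → b .] }  — reduce
  I9: { [B → n . (] }  — shift
  I10: { [B → n ( .] }  — reduce
  I11: { [B → + f .] }  — reduce
  I12: { [X → ( b .] }  — reduce
  I13: { [X → ( f .] }  — reduce

Every state is either a pure shift/goto state or contains exactly one complete item and nothing to shift — no conflicts. The grammar is LR(0).

Answer: Yes, the grammar is LR(0)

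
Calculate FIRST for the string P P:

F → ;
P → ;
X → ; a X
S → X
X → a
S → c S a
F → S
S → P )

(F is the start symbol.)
FIRST sets of the non-terminals involved (from the grammar, by fixed-point iteration):
  FIRST(P) = { ';' }

To compute FIRST(P P), process the symbols left to right:
Symbol P is a non-terminal. Add FIRST(P) \ {ε} = { ';' }
P is not nullable (ε ∉ FIRST(P)), so stop here.
FIRST(P P) = { ';' }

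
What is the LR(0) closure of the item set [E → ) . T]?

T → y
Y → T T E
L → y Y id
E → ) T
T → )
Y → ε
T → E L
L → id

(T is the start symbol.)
{ [E → ) . T], [E → . ) T], [T → . )], [T → . E L], [T → . y] }

Start with: [E → ) . T]
  [E → ) . T] has the dot before T: add [T → . y], [T → . )], [T → . E L]
  [T → . E L] has the dot before E: add [E → . ) T]
No further items can be added.

CLOSURE = { [E → ) . T], [E → . ) T], [T → . )], [T → . E L], [T → . y] }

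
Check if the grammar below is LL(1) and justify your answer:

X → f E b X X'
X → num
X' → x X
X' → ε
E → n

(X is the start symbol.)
A grammar is LL(1) if for each non-terminal N with multiple productions, the predict sets of those productions are pairwise disjoint, where PREDICT(N → α) = (FIRST(α) \ {ε}) ∪ (FOLLOW(N) if α ⇒* ε).

Relevant sets:
  FOLLOW(X') = { $, 'x' }

For X:
  PREDICT(X → f E b X X') = { 'f' }
  PREDICT(X → num) = { 'num' }
For X':
  PREDICT(X' → x X) = { 'x' }
  PREDICT(X' → ε) = { $, 'x' }
E has a single production, so nothing to check there.

Conflict found: Predict set conflict for X': { 'x' }
The grammar is NOT LL(1).

Answer: No. Predict set conflict for X': { 'x' }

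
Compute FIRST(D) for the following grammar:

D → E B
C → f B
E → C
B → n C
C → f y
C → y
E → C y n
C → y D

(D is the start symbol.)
{ 'f', 'y' }

FIRST sets of the other non-terminals involved (by the same procedure, iterated to a fixed point):
  FIRST(E) = { 'f', 'y' }

From D → E B:
  - E is a non-terminal: add FIRST(E) \ {ε} = { 'f', 'y' }
    E is not nullable, so stop

Collecting: FIRST(D) = { 'f', 'y' }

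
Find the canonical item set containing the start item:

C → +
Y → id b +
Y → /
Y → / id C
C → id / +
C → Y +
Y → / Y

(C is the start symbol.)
{ [C → . +], [C → . Y +], [C → . id / +], [C' → . C], [Y → . / Y], [Y → . / id C], [Y → . /], [Y → . id b +] }

First, augment the grammar with C' → C
I₀ = CLOSURE({ [C' → . C] }):
  [C' → . C] has the dot before C: add [C → . +], [C → . id / +], [C → . Y +]
  [C → . Y +] has the dot before Y: add [Y → . id b +], [Y → . /], [Y → . / id C], [Y → . / Y]
No further items can be added.

I₀ = { [C → . +], [C → . Y +], [C → . id / +], [C' → . C], [Y → . / Y], [Y → . / id C], [Y → . /], [Y → . id b +] }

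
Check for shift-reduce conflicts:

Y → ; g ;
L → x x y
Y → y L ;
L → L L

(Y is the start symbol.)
Yes — I9: [L → L L .] vs [L → . x x y]

Augment with Y' → Y and build the canonical LR(0) collection (I0 = CLOSURE({[Y' → . Y]}), then GOTO on every symbol after a dot until no new states appear). It has 12 states:
  I0: { [Y → . ; g ;], [Y → . y L ;], [Y' → . Y] }  — shift
  I1: { [Y → ; . g ;] }  — shift
  I2: { [Y' → Y .] }  — accept
  I3: { [L → . L L], [L → . x x y], [Y → y . L ;] }  — shift
  I4: { [L → . L L], [L → . x x y], [L → L . L], [Y → y L . ;] }  — shift
  I5: { [L → x . x y] }  — shift
  I6: { [L → x x . y] }  — shift
  I7: { [L → x x y .] }  — reduce
  I8: { [Y → y L ; .] }  — reduce
  I9: { [L → . L L], [L → . x x y], [L → L . L], [L → L L .] }  — shift, reduce
  I10: { [Y → ; g . ;] }  — shift
  I11: { [Y → ; g ; .] }  — reduce

I9 contains reduce item [L → L L .] and shift item [L → . x x y] — shift-reduce conflict.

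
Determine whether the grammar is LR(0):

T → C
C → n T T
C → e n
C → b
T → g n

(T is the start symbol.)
A grammar is LR(0) if no state in the canonical LR(0) collection has:
  - both a shift item (dot before a terminal) and a complete item (shift-reduce conflict), or
  - two or more complete items (reduce-reduce conflict; the accept item [T' → T .] counts as a complete item here).

Augment with T' → T and build the canonical LR(0) collection (I0 = CLOSURE({[T' → . T]}), then GOTO on every symbol after a dot until no new states appear). It has 11 states:
  I0: { [C → . b], [C → . e n], [C → . n T T], [T → . C], [T → . g n], [T' → . T] }  — shift
  I1: { [T → C .] }  — reduce
  I2: { [T' → T .] }  — accept
  I3: { [C → b .] }  — reduce
  I4: { [C → e . n] }  — shift
  I5: { [T → g . n] }  — shift
  I6: { [C → . b], [C → . e n], [C → . n T T], [C → n . T T], [T → . C], [T → . g n] }  — shift
  I7: { [C → . b], [C → . e n], [C → . n T T], [C → n T . T], [T → . C], [T → . g n] }  — shift
  I8: { [C → n T T .] }  — reduce
  I9: { [T → g n .] }  — reduce
  I10: { [C → e n .] }  — reduce

Every state is either a pure shift/goto state or contains exactly one complete item and nothing to shift — no conflicts. The grammar is LR(0).

Answer: Yes, the grammar is LR(0)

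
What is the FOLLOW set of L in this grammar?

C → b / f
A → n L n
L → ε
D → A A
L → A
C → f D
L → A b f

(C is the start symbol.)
{ 'n' }

In A → n L n: L is followed by n, add FIRST(n) \ {ε} = { 'n' }

Taking the union: FOLLOW(L) = { 'n' }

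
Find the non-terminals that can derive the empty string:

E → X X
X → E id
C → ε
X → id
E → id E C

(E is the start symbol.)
{ 'C' }

A non-terminal is nullable if it can derive ε (the empty string): either it has an ε-production, or it has a production whose right-hand side consists entirely of nullable non-terminals.

ε-productions: C → ε
So C is immediately nullable.
No further non-terminal can be added: every production for the remaining non-terminals contains a terminal or a non-nullable non-terminal.
Nullable = { 'C' }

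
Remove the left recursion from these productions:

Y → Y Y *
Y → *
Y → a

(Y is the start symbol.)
Y → * Y'
Y → a Y'
Y' → Y * Y'
Y' → ε

Y is directly left-recursive. The standard transformation for
  A → A α₁ | ... | A α_m | β₁ | ... | β_n
is
  A  → β₁ A' | ... | β_n A'
  A' → α₁ A' | ... | α_m A' | ε

Y → * becomes Y → * Y'
Y → a becomes Y → a Y'
Y → Y Y * becomes Y' → Y * Y'
Add Y' → ε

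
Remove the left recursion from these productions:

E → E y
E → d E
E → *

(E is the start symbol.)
E → d E E'
E → * E'
E' → y E'
E' → ε

E is directly left-recursive. The standard transformation for
  A → A α₁ | ... | A α_m | β₁ | ... | β_n
is
  A  → β₁ A' | ... | β_n A'
  A' → α₁ A' | ... | α_m A' | ε

E → d E becomes E → d E E'
E → * becomes E → * E'
E → E y becomes E' → y E'
Add E' → ε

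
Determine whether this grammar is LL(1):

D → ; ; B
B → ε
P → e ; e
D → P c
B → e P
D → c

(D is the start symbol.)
Relevant sets:
  FIRST(P) = { 'e' }
  FOLLOW(B) = { $ }

For D:
  PREDICT(D → ';' ';' B) = { ';' }
  PREDICT(D → P c) = { 'e' }
  PREDICT(D → c) = { 'c' }
For B:
  PREDICT(B → ε) = { $ }
  PREDICT(B → e P) = { 'e' }
P has a single production, so nothing to check there.

All predict sets are disjoint. The grammar IS LL(1).

Answer: Yes, the grammar is LL(1).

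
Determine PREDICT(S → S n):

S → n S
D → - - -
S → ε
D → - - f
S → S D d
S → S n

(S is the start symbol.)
{ '-', 'n' }

PREDICT(S → S n) = (FIRST(RHS) \ {ε}) ∪ (FOLLOW(S) if ε ∈ FIRST(RHS), i.e. RHS ⇒* ε)
FIRST(S) = { '-', 'n', ε }
FIRST(S n) = { '-', 'n' }
ε ∉ FIRST(S n), so FOLLOW(S) is not added.
PREDICT(S → S n) = { '-', 'n' }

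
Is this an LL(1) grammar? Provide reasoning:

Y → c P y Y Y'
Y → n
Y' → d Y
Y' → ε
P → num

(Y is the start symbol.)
No. Predict set conflict for Y': { 'd' }

A grammar is LL(1) if for each non-terminal N with multiple productions, the predict sets of those productions are pairwise disjoint, where PREDICT(N → α) = (FIRST(α) \ {ε}) ∪ (FOLLOW(N) if α ⇒* ε).

Relevant sets:
  FOLLOW(Y') = { $, 'd' }

For Y:
  PREDICT(Y → c P y Y Y') = { 'c' }
  PREDICT(Y → n) = { 'n' }
For Y':
  PREDICT(Y' → d Y) = { 'd' }
  PREDICT(Y' → ε) = { $, 'd' }
P has a single production, so nothing to check there.

Conflict found: Predict set conflict for Y': { 'd' }
The grammar is NOT LL(1).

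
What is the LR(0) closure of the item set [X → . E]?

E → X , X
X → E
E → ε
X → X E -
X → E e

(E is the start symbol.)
To compute CLOSURE, for each item [A → α.Bβ] where B is a non-terminal, add [B → .γ] for all productions B → γ; repeat for the newly added items until nothing changes.

Start with: [X → . E]
  [X → . E] has the dot before E: add [E → . X , X], [E → .]
  [E → . X , X] has the dot before X: add [X → . X E -], [X → . E e]
No further items can be added.

CLOSURE = { [E → . X , X], [E → .], [X → . E e], [X → . E], [X → . X E -] }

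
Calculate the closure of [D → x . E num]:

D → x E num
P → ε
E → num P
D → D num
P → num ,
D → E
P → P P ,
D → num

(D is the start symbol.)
To compute CLOSURE, for each item [A → α.Bβ] where B is a non-terminal, add [B → .γ] for all productions B → γ; repeat for the newly added items until nothing changes.

Start with: [D → x . E num]
  [D → x . E num] has the dot before E: add [E → . num P]
No further items can be added.

CLOSURE = { [D → x . E num], [E → . num P] }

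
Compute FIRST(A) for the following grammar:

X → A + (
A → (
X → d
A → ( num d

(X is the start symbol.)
{ '(' }

From A → (:
  - '(' is a terminal: add '(' and stop
From A → ( num d:
  - '(' is a terminal: add '(' and stop

Collecting: FIRST(A) = { '(' }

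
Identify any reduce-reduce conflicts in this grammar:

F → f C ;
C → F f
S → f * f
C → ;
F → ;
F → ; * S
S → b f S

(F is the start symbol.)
A reduce-reduce conflict occurs when an LR(0) state has two complete items [A → α .] and [B → β .] — both call for a reduction, and with no lookahead the parser cannot choose between them.

Augment with F' → F and build the canonical LR(0) collection (I0 = CLOSURE({[F' → . F]}), then GOTO on every symbol after a dot until no new states appear). It has 17 states:
  I0: { [F → . ; * S], [F → . ;], [F → . f C ;], [F' → . F] }  — shift
  I1: { [F → ; . * S], [F → ; .] }  — shift, reduce
  I2: { [F' → F .] }  — accept
  I3: { [C → . ;], [C → . F f], [F → . ; * S], [F → . ;], [F → . f C ;], [F → f . C ;] }  — shift
  I4: { [C → ; .], [F → ; . * S], [F → ; .] }  — shift, 2 reduces
  I5: { [F → f C . ;] }  — shift
  I6: { [C → F . f] }  — shift
  I7: { [C → F f .] }  — reduce
  I8: { [F → f C ; .] }  — reduce
  I9: { [F → ; * . S], [S → . b f S], [S → . f * f] }  — shift
  I10: { [F → ; * S .] }  — reduce
  I11: { [S → b . f S] }  — shift
  I12: { [S → f . * f] }  — shift
  I13: { [S → f * . f] }  — shift
  I14: { [S → f * f .] }  — reduce
  I15: { [S → . b f S], [S → . f * f], [S → b f . S] }  — shift
  I16: { [S → b f S .] }  — reduce

I4 contains complete items [C → ; .], [F → ; .] — reduce-reduce conflict.

Answer: Yes — I4: [C → ; .] vs [F → ; .]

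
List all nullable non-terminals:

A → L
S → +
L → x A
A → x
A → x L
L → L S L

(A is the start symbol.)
None

There are no ε-productions, so no non-terminal can derive ε.
No non-terminals are nullable.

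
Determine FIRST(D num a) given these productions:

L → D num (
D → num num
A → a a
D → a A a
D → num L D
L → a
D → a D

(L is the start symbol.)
FIRST sets of the non-terminals involved (from the grammar, by fixed-point iteration):
  FIRST(D) = { 'a', 'num' }

To compute FIRST(D num a), process the symbols left to right:
Symbol D is a non-terminal. Add FIRST(D) \ {ε} = { 'a', 'num' }
D is not nullable (ε ∉ FIRST(D)), so stop here.
FIRST(D num a) = { 'a', 'num' }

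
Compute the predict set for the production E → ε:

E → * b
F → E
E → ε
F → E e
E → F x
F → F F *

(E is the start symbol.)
PREDICT(E → ε) = (FIRST(RHS) \ {ε}) ∪ (FOLLOW(E) if ε ∈ FIRST(RHS), i.e. RHS ⇒* ε)
The right-hand side is ε (FIRST(ε) = { ε }), so the predict set is FOLLOW(E) = { $, '*', 'e', 'x' }
PREDICT(E → ε) = { $, '*', 'e', 'x' }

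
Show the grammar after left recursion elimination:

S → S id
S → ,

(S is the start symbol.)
S is directly left-recursive. The standard transformation for
  A → A α₁ | ... | A α_m | β₁ | ... | β_n
is
  A  → β₁ A' | ... | β_n A'
  A' → α₁ A' | ... | α_m A' | ε

S → , becomes S → , S'
S → S id becomes S' → id S'
Add S' → ε

Resulting grammar:
S → , S'
S' → id S'
S' → ε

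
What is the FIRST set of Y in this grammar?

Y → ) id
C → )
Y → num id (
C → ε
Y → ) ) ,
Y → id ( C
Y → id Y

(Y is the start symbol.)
To compute FIRST(Y), examine every production with Y on the left-hand side, reading each right-hand side left to right until a non-nullable symbol is reached.

From Y → ) id:
  - ')' is a terminal: add ')' and stop
From Y → num id (:
  - num is a terminal: add 'num' and stop
From Y → ) ) ,:
  - ')' is a terminal: add ')' and stop
From Y → id ( C:
  - id is a terminal: add 'id' and stop
From Y → id Y:
  - id is a terminal: add 'id' and stop

Collecting: FIRST(Y) = { ')', 'id', 'num' }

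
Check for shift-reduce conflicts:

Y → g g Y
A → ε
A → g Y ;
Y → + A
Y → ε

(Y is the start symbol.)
Augment with Y' → Y and build the canonical LR(0) collection (I0 = CLOSURE({[Y' → . Y]}), then GOTO on every symbol after a dot until no new states appear). It has 10 states:
  I0: { [Y → . + A], [Y → . g g Y], [Y → .], [Y' → . Y] }  — shift, reduce
  I1: { [A → . g Y ;], [A → .], [Y → + . A] }  — shift, reduce
  I2: { [Y' → Y .] }  — accept
  I3: { [Y → g . g Y] }  — shift
  I4: { [Y → . + A], [Y → . g g Y], [Y → .], [Y → g g . Y] }  — shift, reduce
  I5: { [Y → g g Y .] }  — reduce
  I6: { [Y → + A .] }  — reduce
  I7: { [A → g . Y ;], [Y → . + A], [Y → . g g Y], [Y → .] }  — shift, reduce
  I8: { [A → g Y . ;] }  — shift
  I9: { [A → g Y ; .] }  — reduce

I0 contains reduce item [Y → .] and shift items [Y → . + A], [Y → . g g Y] — shift-reduce conflict.
I1 contains reduce item [A → .] and shift item [A → . g Y ;] — shift-reduce conflict.
I4 contains reduce item [Y → .] and shift items [Y → . + A], [Y → . g g Y] — shift-reduce conflict.
I7 contains reduce item [Y → .] and shift items [Y → . + A], [Y → . g g Y] — shift-reduce conflict.

Answer: Yes — I0: [Y → .] vs [Y → . + A]; I1: [A → .] vs [A → . g Y ;]; I4: [Y → .] vs [Y → . + A]; I7: [Y → .] vs [Y → . + A]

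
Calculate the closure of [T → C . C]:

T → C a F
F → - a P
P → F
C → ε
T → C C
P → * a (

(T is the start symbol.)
{ [C → .], [T → C . C] }

To compute CLOSURE, for each item [A → α.Bβ] where B is a non-terminal, add [B → .γ] for all productions B → γ; repeat for the newly added items until nothing changes.

Start with: [T → C . C]
  [T → C . C] has the dot before C: add [C → .]
No further items can be added.

CLOSURE = { [C → .], [T → C . C] }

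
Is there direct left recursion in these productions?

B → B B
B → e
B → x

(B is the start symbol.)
Yes, B is left-recursive

Direct left recursion occurs when N → N α for some non-terminal N (the right-hand side begins with the left-hand side itself).

B → B B: LEFT RECURSIVE (starts with B)
B → e: starts with e
B → x: starts with x

The grammar has direct left recursion on: B.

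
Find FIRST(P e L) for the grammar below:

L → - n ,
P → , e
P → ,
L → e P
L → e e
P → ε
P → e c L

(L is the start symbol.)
{ ',', 'e' }

FIRST sets of the non-terminals involved (from the grammar, by fixed-point iteration):
  FIRST(P) = { ',', 'e', ε }

To compute FIRST(P e L), process the symbols left to right:
Symbol P is a non-terminal. Add FIRST(P) \ {ε} = { ',', 'e' }
P is nullable (ε ∈ FIRST(P)), continue to the next symbol.
Symbol e is a terminal. Add 'e' and stop.
FIRST(P e L) = { ',', 'e' }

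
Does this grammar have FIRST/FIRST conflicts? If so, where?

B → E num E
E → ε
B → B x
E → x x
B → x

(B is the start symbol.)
A FIRST/FIRST conflict occurs when two productions N → α and N → β for the same non-terminal have FIRST(α) ∩ FIRST(β) ≠ ∅ (with ε ∈ FIRST of a nullable right-hand side, so two nullable alternatives also conflict).

FIRST sets of the non-terminals at (or reachable through a nullable prefix from) the front of some alternative:
  FIRST(E) = { 'x', ε }
  FIRST(B) = { 'num', 'x' }

Productions for B:
  B → E num E: FIRST = { 'num', 'x' }
  B → B x: FIRST = { 'num', 'x' }
  B → x: FIRST = { 'x' }
Productions for E:
  E → ε: FIRST = { ε }
  E → x x: FIRST = { 'x' }

Conflict for B: B → E num E and B → B x
  Overlap: { 'num', 'x' }
Conflict for B: B → E num E and B → x
  Overlap: { 'x' }
Conflict for B: B → B x and B → x
  Overlap: { 'x' }

Answer: Yes. B → E num E / B → B x on { 'num', 'x' }; B → E num E / B → x on { 'x' }; B → B x / B → x on { 'x' }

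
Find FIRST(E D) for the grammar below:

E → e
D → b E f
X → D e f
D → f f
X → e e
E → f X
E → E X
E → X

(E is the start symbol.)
FIRST sets of the non-terminals involved (from the grammar, by fixed-point iteration):
  FIRST(E) = { 'b', 'e', 'f' }

To compute FIRST(E D), process the symbols left to right:
Symbol E is a non-terminal. Add FIRST(E) \ {ε} = { 'b', 'e', 'f' }
E is not nullable (ε ∉ FIRST(E)), so stop here.
FIRST(E D) = { 'b', 'e', 'f' }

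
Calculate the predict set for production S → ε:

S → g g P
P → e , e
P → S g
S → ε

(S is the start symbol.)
PREDICT(S → ε) = (FIRST(RHS) \ {ε}) ∪ (FOLLOW(S) if ε ∈ FIRST(RHS), i.e. RHS ⇒* ε)
The right-hand side is ε (FIRST(ε) = { ε }), so the predict set is FOLLOW(S) = { $, 'g' }
PREDICT(S → ε) = { $, 'g' }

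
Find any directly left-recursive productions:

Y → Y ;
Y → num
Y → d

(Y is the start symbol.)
Yes, Y is left-recursive

Direct left recursion occurs when N → N α for some non-terminal N (the right-hand side begins with the left-hand side itself).

Y → Y ;: LEFT RECURSIVE (starts with Y)
Y → num: starts with num
Y → d: starts with d

The grammar has direct left recursion on: Y.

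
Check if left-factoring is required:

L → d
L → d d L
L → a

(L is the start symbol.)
Left-factoring is needed when two productions for the same non-terminal
share a common prefix on the right-hand side.

Productions for L:
  L → d
  L → d d L
  L → a

Found common prefix 'd' in productions for L

Answer: Yes, L has productions with common prefix 'd'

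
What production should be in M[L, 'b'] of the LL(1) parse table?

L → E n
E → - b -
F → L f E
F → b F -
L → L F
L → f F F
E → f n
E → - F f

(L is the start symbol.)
Empty (error entry)

To find M[L, 'b'], we find productions for L where 'b' is in the predict set (PREDICT(N → α) = (FIRST(α) \ {ε}) ∪ (FOLLOW(N) if α ⇒* ε)).

Relevant sets:
  FIRST(E) = { '-', 'f' }
  FIRST(L) = { '-', 'f' }

L → E n: PREDICT = { '-', 'f' }
L → L F: PREDICT = { '-', 'f' }
L → f F F: PREDICT = { 'f' }

M[L, 'b'] is empty (no production applies)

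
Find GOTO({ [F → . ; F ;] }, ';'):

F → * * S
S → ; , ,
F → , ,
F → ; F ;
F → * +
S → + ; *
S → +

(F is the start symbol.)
{ [F → . * * S], [F → . * +], [F → . , ,], [F → . ; F ;], [F → ; . F ;] }

GOTO(I, ';') = CLOSURE({ [A → αX.β] : [A → α.Xβ] ∈ I, X = ';' })

Items with dot before ';', with the dot advanced:
  [F → . ; F ;] → [F → ; . F ;]
Closure of the advanced items:
  [F → ; . F ;] has the dot before F: add [F → . * * S], [F → . , ,], [F → . ; F ;], [F → . * +]

GOTO = { [F → . * * S], [F → . * +], [F → . , ,], [F → . ; F ;], [F → ; . F ;] }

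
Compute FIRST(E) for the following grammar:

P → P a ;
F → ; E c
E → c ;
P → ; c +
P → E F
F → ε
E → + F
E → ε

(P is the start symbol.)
To compute FIRST(E), examine every production with E on the left-hand side, reading each right-hand side left to right until a non-nullable symbol is reached.

From E → c ;:
  - c is a terminal: add 'c' and stop
From E → + F:
  - '+' is a terminal: add '+' and stop
From E → ε:
  - ε-production, so ε ∈ FIRST(E)

Collecting: FIRST(E) = { '+', 'c', ε }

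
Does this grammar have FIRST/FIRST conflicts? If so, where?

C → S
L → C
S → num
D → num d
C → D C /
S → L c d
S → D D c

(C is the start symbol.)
Yes. C → S / C → D C '/' on { 'num' }; S → num / S → L c d on { 'num' }; S → num / S → D D c on { 'num' }; S → L c d / S → D D c on { 'num' }

A FIRST/FIRST conflict occurs when two productions N → α and N → β for the same non-terminal have FIRST(α) ∩ FIRST(β) ≠ ∅ (with ε ∈ FIRST of a nullable right-hand side, so two nullable alternatives also conflict).

FIRST sets of the non-terminals at (or reachable through a nullable prefix from) the front of some alternative:
  FIRST(S) = { 'num' }
  FIRST(D) = { 'num' }
  FIRST(L) = { 'num' }

Productions for C:
  C → S: FIRST = { 'num' }
  C → D C /: FIRST = { 'num' }
Productions for S:
  S → num: FIRST = { 'num' }
  S → L c d: FIRST = { 'num' }
  S → D D c: FIRST = { 'num' }
L, D have only one production, so no FIRST/FIRST conflict is possible there.

Conflict for C: C → S and C → D C /
  Overlap: { 'num' }
Conflict for S: S → num and S → L c d
  Overlap: { 'num' }
Conflict for S: S → num and S → D D c
  Overlap: { 'num' }
Conflict for S: S → L c d and S → D D c
  Overlap: { 'num' }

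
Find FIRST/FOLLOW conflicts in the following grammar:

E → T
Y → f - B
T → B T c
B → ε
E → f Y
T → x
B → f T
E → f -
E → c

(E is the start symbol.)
Yes. B → f T with FOLLOW(B) on { 'f' }

A FIRST/FOLLOW conflict occurs when a non-terminal N has a nullable alternative N → β (β ⇒* ε) and another alternative N → α with FIRST(α) ∩ FOLLOW(N) ≠ ∅: on such a lookahead the parser cannot decide between expanding α and letting N vanish via β.

Nullable non-terminals: B.

B: nullable alternative(s) B → ε; FOLLOW(B) = { $, 'f', 'x' }
  B → ε: FIRST \ {ε} = { } — this is the only nullable alternative, skip
  B → f T: FIRST \ {ε} = { 'f' } — overlaps FOLLOW(B) on { 'f' }: CONFLICT

E, T, Y have no nullable alternative, so no FIRST/FOLLOW check is needed there.

So the grammar has 1 FIRST/FOLLOW conflict (marked CONFLICT above).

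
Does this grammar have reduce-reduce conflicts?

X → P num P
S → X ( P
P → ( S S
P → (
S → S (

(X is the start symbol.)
Yes — I10: [P → ( .] vs [S → S ( .]

A reduce-reduce conflict occurs when an LR(0) state has two complete items [A → α .] and [B → β .] — both call for a reduction, and with no lookahead the parser cannot choose between them.

Augment with X' → X and build the canonical LR(0) collection (I0 = CLOSURE({[X' → . X]}), then GOTO on every symbol after a dot until no new states appear). It has 13 states:
  I0: { [P → . ( S S], [P → . (], [X → . P num P], [X' → . X] }  — shift
  I1: { [P → ( . S S], [P → ( .], [P → . ( S S], [P → . (], [S → . S (], [S → . X ( P], [X → . P num P] }  — shift, reduce
  I2: { [X → P . num P] }  — shift
  I3: { [X' → X .] }  — accept
  I4: { [P → . ( S S], [P → . (], [X → P num . P] }  — shift
  I5: { [X → P num P .] }  — reduce
  I6: { [P → ( S . S], [P → . ( S S], [P → . (], [S → . S (], [S → . X ( P], [S → S . (], [X → . P num P] }  — shift
  I7: { [S → X . ( P] }  — shift
  I8: { [P → . ( S S], [P → . (], [S → X ( . P] }  — shift
  I9: { [S → X ( P .] }  — reduce
  I10: { [P → ( . S S], [P → ( .], [P → . ( S S], [P → . (], [S → . S (], [S → . X ( P], [S → S ( .], [X → . P num P] }  — shift, 2 reduces
  I11: { [P → ( S S .], [S → S . (] }  — shift, reduce
  I12: { [S → S ( .] }  — reduce

I10 contains complete items [P → ( .], [S → S ( .] — reduce-reduce conflict.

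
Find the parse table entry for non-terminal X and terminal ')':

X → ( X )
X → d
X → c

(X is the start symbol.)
Empty (error entry)

To find M[X, ')'], we find productions for X where ')' is in the predict set (PREDICT(N → α) = (FIRST(α) \ {ε}) ∪ (FOLLOW(N) if α ⇒* ε)).

X → ( X ): PREDICT = { '(' }
X → d: PREDICT = { 'd' }
X → c: PREDICT = { 'c' }

M[X, ')'] is empty (no production applies)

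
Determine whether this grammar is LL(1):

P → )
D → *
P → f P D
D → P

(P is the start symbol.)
A grammar is LL(1) if for each non-terminal N with multiple productions, the predict sets of those productions are pairwise disjoint, where PREDICT(N → α) = (FIRST(α) \ {ε}) ∪ (FOLLOW(N) if α ⇒* ε).

Relevant sets:
  FIRST(P) = { ')', 'f' }

For P:
  PREDICT(P → ')') = { ')' }
  PREDICT(P → f P D) = { 'f' }
For D:
  PREDICT(D → '*') = { '*' }
  PREDICT(D → P) = { ')', 'f' }

All predict sets are disjoint. The grammar IS LL(1).

Answer: Yes, the grammar is LL(1).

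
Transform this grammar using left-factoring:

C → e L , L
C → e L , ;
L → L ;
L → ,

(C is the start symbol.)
Left-factoring transforms A → αβ₁ | αβ₂ into A → αA' and A' → β₁ | β₂
(α is the longest common prefix among the alternatives). Repeat until
no nonterminal has two alternatives with a common prefix.

Round 1: C has alternatives sharing prefix 'e L ,'. Introduce C': C → e L , C'
  Add: C' → L
  Add: C' → ;

No remaining common prefixes — done.

Resulting grammar:
C → e L , C'
C' → L
C' → ;
L → L ;
L → ,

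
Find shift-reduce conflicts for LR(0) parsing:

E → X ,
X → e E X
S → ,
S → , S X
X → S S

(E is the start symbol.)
Yes — I1: [S → , .] vs [S → . ,]

Augment with E' → E and build the canonical LR(0) collection (I0 = CLOSURE({[E' → . E]}), then GOTO on every symbol after a dot until no new states appear). It has 12 states:
  I0: { [E → . X ,], [E' → . E], [S → . , S X], [S → . ,], [X → . S S], [X → . e E X] }  — shift
  I1: { [S → , . S X], [S → , .], [S → . , S X], [S → . ,] }  — shift, reduce
  I2: { [E' → E .] }  — accept
  I3: { [S → . , S X], [S → . ,], [X → S . S] }  — shift
  I4: { [E → X . ,] }  — shift
  I5: { [E → . X ,], [S → . , S X], [S → . ,], [X → . S S], [X → . e E X], [X → e . E X] }  — shift
  I6: { [S → . , S X], [S → . ,], [X → . S S], [X → . e E X], [X → e E . X] }  — shift
  I7: { [X → e E X .] }  — reduce
  I8: { [E → X , .] }  — reduce
  I9: { [X → S S .] }  — reduce
  I10: { [S → , S . X], [S → . , S X], [S → . ,], [X → . S S], [X → . e E X] }  — shift
  I11: { [S → , S X .] }  — reduce

I1 contains reduce item [S → , .] and shift items [S → . ,], [S → . , S X] — shift-reduce conflict.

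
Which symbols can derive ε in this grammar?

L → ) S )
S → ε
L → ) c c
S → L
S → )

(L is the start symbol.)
A non-terminal is nullable if it can derive ε (the empty string): either it has an ε-production, or it has a production whose right-hand side consists entirely of nullable non-terminals.

ε-productions: S → ε
So S is immediately nullable.
No further non-terminal can be added: every production for the remaining non-terminals contains a terminal or a non-nullable non-terminal.
Nullable = { 'S' }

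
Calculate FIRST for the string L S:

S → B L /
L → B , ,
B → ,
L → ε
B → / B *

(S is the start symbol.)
FIRST sets of the non-terminals involved (from the grammar, by fixed-point iteration):
  FIRST(L) = { ',', '/', ε }
  FIRST(S) = { ',', '/' }

To compute FIRST(L S), process the symbols left to right:
Symbol L is a non-terminal. Add FIRST(L) \ {ε} = { ',', '/' }
L is nullable (ε ∈ FIRST(L)), continue to the next symbol.
Symbol S is a non-terminal. Add FIRST(S) \ {ε} = { ',', '/' }
S is not nullable (ε ∉ FIRST(S)), so stop here.
FIRST(L S) = { ',', '/' }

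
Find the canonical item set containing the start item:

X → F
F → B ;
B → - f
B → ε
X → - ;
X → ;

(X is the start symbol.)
{ [B → . - f], [B → .], [F → . B ;], [X → . - ;], [X → . ;], [X → . F], [X' → . X] }

First, augment the grammar with X' → X
I₀ = CLOSURE({ [X' → . X] }):
  [X' → . X] has the dot before X: add [X → . F], [X → . - ;], [X → . ;]
  [X → . F] has the dot before F: add [F → . B ;]
  [F → . B ;] has the dot before B: add [B → . - f], [B → .]
No further items can be added.

I₀ = { [B → . - f], [B → .], [F → . B ;], [X → . - ;], [X → . ;], [X → . F], [X' → . X] }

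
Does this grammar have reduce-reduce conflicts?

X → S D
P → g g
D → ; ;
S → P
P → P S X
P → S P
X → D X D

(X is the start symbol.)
A reduce-reduce conflict occurs when an LR(0) state has two complete items [A → α .] and [B → β .] — both call for a reduction, and with no lookahead the parser cannot choose between them.

Augment with X' → X and build the canonical LR(0) collection (I0 = CLOSURE({[X' → . X]}), then GOTO on every symbol after a dot until no new states appear). It has 16 states:
  I0: { [D → . ; ;], [P → . P S X], [P → . S P], [P → . g g], [S → . P], [X → . D X D], [X → . S D], [X' → . X] }  — shift
  I1: { [D → ; . ;] }  — shift
  I2: { [D → . ; ;], [P → . P S X], [P → . S P], [P → . g g], [S → . P], [X → . D X D], [X → . S D], [X → D . X D] }  — shift
  I3: { [P → . P S X], [P → . S P], [P → . g g], [P → P . S X], [S → . P], [S → P .] }  — shift, reduce
  I4: { [D → . ; ;], [P → . P S X], [P → . S P], [P → . g g], [P → S . P], [S → . P], [X → S . D] }  — shift
  I5: { [X' → X .] }  — accept
  I6: { [P → g . g] }  — shift
  I7: { [P → g g .] }  — reduce
  I8: { [X → S D .] }  — reduce
  I9: { [P → . P S X], [P → . S P], [P → . g g], [P → P . S X], [P → S P .], [S → . P], [S → P .] }  — shift, 2 reduces
  I10: { [P → . P S X], [P → . S P], [P → . g g], [P → S . P], [S → . P] }  — shift
  I11: { [D → . ; ;], [P → . P S X], [P → . S P], [P → . g g], [P → P S . X], [P → S . P], [S → . P], [X → . D X D], [X → . S D] }  — shift
  I12: { [P → P S X .] }  — reduce
  I13: { [D → . ; ;], [X → D X . D] }  — shift
  I14: { [X → D X D .] }  — reduce
  I15: { [D → ; ; .] }  — reduce

I9 contains complete items [P → S P .], [S → P .] — reduce-reduce conflict.

Answer: Yes — I9: [P → S P .] vs [S → P .]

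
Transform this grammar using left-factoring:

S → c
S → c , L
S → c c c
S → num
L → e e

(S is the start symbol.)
Left-factoring transforms A → αβ₁ | αβ₂ into A → αA' and A' → β₁ | β₂
(α is the longest common prefix among the alternatives). Repeat until
no nonterminal has two alternatives with a common prefix.

Round 1: S has alternatives sharing prefix 'c'. Introduce S': S → c S'
  Add: S' → ε
  Add: S' → , L
  Add: S' → c c

No remaining common prefixes — done.

Resulting grammar:
S → c S'
S' → ε
S' → , L
S' → c c
S → num
L → e e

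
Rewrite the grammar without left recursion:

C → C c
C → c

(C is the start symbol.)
C → c C'
C' → c C'
C' → ε

C is directly left-recursive. The standard transformation for
  A → A α₁ | ... | A α_m | β₁ | ... | β_n
is
  A  → β₁ A' | ... | β_n A'
  A' → α₁ A' | ... | α_m A' | ε

C → c becomes C → c C'
C → C c becomes C' → c C'
Add C' → ε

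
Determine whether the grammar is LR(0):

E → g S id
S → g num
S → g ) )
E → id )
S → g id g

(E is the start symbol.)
Yes, the grammar is LR(0)

Augment with E' → E and build the canonical LR(0) collection (I0 = CLOSURE({[E' → . E]}), then GOTO on every symbol after a dot until no new states appear). It has 13 states:
  I0: { [E → . g S id], [E → . id )], [E' → . E] }  — shift
  I1: { [E' → E .] }  — accept
  I2: { [E → g . S id], [S → . g ) )], [S → . g id g], [S → . g num] }  — shift
  I3: { [E → id . )] }  — shift
  I4: { [E → id ) .] }  — reduce
  I5: { [E → g S . id] }  — shift
  I6: { [S → g . ) )], [S → g . id g], [S → g . num] }  — shift
  I7: { [S → g ) . )] }  — shift
  I8: { [S → g id . g] }  — shift
  I9: { [S → g num .] }  — reduce
  I10: { [S → g id g .] }  — reduce
  I11: { [S → g ) ) .] }  — reduce
  I12: { [E → g S id .] }  — reduce

Every state is either a pure shift/goto state or contains exactly one complete item and nothing to shift — no conflicts. The grammar is LR(0).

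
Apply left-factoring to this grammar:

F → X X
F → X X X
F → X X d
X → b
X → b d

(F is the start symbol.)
Left-factoring transforms A → αβ₁ | αβ₂ into A → αA' and A' → β₁ | β₂
(α is the longest common prefix among the alternatives). Repeat until
no nonterminal has two alternatives with a common prefix.

Round 1: F has alternatives sharing prefix 'X X'. Introduce F': F → X X F'
  Add: F' → ε
  Add: F' → X
  Add: F' → d

Round 2: X has alternatives sharing prefix 'b'. Introduce X': X → b X'
  Add: X' → ε
  Add: X' → d

No remaining common prefixes — done.

Resulting grammar:
F → X X F'
F' → ε
F' → X
F' → d
X → b X'
X' → ε
X' → d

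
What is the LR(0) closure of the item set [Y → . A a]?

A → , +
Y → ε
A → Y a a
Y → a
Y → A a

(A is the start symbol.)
To compute CLOSURE, for each item [A → α.Bβ] where B is a non-terminal, add [B → .γ] for all productions B → γ; repeat for the newly added items until nothing changes.

Start with: [Y → . A a]
  [Y → . A a] has the dot before A: add [A → . , +], [A → . Y a a]
  [A → . Y a a] has the dot before Y: add [Y → .], [Y → . a]
No further items can be added.

CLOSURE = { [A → . , +], [A → . Y a a], [Y → . A a], [Y → . a], [Y → .] }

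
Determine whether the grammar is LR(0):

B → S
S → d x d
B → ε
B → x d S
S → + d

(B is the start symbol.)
No. Shift-reduce conflict between [B → .] and [B → . x d S]

Augment with B' → B and build the canonical LR(0) collection (I0 = CLOSURE({[B' → . B]}), then GOTO on every symbol after a dot until no new states appear). It has 11 states:
  I0: { [B → . S], [B → . x d S], [B → .], [B' → . B], [S → . + d], [S → . d x d] }  — shift, reduce
  I1: { [S → + . d] }  — shift
  I2: { [B' → B .] }  — accept
  I3: { [B → S .] }  — reduce
  I4: { [S → d . x d] }  — shift
  I5: { [B → x . d S] }  — shift
  I6: { [B → x d . S], [S → . + d], [S → . d x d] }  — shift
  I7: { [B → x d S .] }  — reduce
  I8: { [S → d x . d] }  — shift
  I9: { [S → d x d .] }  — reduce
  I10: { [S → + d .] }  — reduce

Conflict in state I0:
  Shift-reduce conflict between [B → .] and [B → . x d S]
So the grammar is NOT LR(0).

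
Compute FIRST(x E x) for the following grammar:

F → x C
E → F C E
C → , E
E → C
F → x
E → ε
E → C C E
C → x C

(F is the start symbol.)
{ 'x' }

To compute FIRST(x E x), process the symbols left to right:
Symbol x is a terminal. Add 'x' and stop.
FIRST(x E x) = { 'x' }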